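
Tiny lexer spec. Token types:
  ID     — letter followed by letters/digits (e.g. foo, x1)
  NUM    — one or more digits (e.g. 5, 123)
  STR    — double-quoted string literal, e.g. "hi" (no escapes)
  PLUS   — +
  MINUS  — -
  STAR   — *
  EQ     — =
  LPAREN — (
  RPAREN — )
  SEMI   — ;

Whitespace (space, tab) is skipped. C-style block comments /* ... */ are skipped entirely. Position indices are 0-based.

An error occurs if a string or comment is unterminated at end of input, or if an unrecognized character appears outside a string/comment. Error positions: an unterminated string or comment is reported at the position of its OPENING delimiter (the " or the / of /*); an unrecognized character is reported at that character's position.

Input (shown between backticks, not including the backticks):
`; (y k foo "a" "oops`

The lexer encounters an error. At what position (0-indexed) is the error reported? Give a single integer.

Answer: 15

Derivation:
pos=0: emit SEMI ';'
pos=2: emit LPAREN '('
pos=3: emit ID 'y' (now at pos=4)
pos=5: emit ID 'k' (now at pos=6)
pos=7: emit ID 'foo' (now at pos=10)
pos=11: enter STRING mode
pos=11: emit STR "a" (now at pos=14)
pos=15: enter STRING mode
pos=15: ERROR — unterminated string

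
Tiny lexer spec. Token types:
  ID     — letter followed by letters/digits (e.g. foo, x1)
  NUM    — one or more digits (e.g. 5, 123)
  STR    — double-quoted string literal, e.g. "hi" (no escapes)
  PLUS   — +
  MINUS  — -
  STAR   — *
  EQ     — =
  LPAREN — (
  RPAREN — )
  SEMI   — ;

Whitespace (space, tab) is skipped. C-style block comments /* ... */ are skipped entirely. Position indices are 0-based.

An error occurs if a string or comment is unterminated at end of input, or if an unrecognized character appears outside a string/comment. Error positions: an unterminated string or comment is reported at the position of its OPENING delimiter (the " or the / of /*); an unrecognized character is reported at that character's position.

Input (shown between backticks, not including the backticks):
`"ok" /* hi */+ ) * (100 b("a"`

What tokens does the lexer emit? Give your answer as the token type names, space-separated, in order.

pos=0: enter STRING mode
pos=0: emit STR "ok" (now at pos=4)
pos=5: enter COMMENT mode (saw '/*')
exit COMMENT mode (now at pos=13)
pos=13: emit PLUS '+'
pos=15: emit RPAREN ')'
pos=17: emit STAR '*'
pos=19: emit LPAREN '('
pos=20: emit NUM '100' (now at pos=23)
pos=24: emit ID 'b' (now at pos=25)
pos=25: emit LPAREN '('
pos=26: enter STRING mode
pos=26: emit STR "a" (now at pos=29)
DONE. 9 tokens: [STR, PLUS, RPAREN, STAR, LPAREN, NUM, ID, LPAREN, STR]

Answer: STR PLUS RPAREN STAR LPAREN NUM ID LPAREN STR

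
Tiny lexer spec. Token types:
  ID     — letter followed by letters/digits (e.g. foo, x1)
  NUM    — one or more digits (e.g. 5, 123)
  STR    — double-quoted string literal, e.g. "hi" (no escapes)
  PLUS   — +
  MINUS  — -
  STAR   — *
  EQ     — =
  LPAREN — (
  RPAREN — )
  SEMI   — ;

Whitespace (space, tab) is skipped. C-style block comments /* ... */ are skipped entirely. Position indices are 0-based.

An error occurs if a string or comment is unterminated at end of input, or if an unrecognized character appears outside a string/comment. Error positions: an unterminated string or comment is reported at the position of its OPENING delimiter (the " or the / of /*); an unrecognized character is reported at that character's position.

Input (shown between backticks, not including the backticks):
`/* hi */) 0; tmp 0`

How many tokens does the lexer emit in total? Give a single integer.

Answer: 5

Derivation:
pos=0: enter COMMENT mode (saw '/*')
exit COMMENT mode (now at pos=8)
pos=8: emit RPAREN ')'
pos=10: emit NUM '0' (now at pos=11)
pos=11: emit SEMI ';'
pos=13: emit ID 'tmp' (now at pos=16)
pos=17: emit NUM '0' (now at pos=18)
DONE. 5 tokens: [RPAREN, NUM, SEMI, ID, NUM]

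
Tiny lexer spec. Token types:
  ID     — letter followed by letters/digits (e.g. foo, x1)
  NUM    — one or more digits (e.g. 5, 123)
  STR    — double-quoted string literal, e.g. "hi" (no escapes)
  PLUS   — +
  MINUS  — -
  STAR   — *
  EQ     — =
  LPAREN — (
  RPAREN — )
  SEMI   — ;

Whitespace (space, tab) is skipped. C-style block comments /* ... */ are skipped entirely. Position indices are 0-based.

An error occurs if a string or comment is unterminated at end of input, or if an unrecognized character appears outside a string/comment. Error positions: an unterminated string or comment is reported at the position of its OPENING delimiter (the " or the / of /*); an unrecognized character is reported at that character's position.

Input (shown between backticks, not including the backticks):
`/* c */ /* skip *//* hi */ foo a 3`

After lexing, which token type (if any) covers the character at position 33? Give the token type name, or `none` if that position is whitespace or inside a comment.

pos=0: enter COMMENT mode (saw '/*')
exit COMMENT mode (now at pos=7)
pos=8: enter COMMENT mode (saw '/*')
exit COMMENT mode (now at pos=18)
pos=18: enter COMMENT mode (saw '/*')
exit COMMENT mode (now at pos=26)
pos=27: emit ID 'foo' (now at pos=30)
pos=31: emit ID 'a' (now at pos=32)
pos=33: emit NUM '3' (now at pos=34)
DONE. 3 tokens: [ID, ID, NUM]
Position 33: char is '3' -> NUM

Answer: NUM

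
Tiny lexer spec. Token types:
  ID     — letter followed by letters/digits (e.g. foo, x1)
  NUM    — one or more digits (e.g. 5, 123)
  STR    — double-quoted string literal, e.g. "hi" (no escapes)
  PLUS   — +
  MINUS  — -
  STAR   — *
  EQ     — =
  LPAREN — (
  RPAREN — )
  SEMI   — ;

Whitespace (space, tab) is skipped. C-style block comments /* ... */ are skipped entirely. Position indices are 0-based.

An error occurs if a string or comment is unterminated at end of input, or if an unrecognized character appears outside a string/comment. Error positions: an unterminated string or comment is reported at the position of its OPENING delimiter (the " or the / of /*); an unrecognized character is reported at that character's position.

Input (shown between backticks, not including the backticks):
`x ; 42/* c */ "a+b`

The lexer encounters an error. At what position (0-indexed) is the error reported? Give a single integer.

Answer: 14

Derivation:
pos=0: emit ID 'x' (now at pos=1)
pos=2: emit SEMI ';'
pos=4: emit NUM '42' (now at pos=6)
pos=6: enter COMMENT mode (saw '/*')
exit COMMENT mode (now at pos=13)
pos=14: enter STRING mode
pos=14: ERROR — unterminated string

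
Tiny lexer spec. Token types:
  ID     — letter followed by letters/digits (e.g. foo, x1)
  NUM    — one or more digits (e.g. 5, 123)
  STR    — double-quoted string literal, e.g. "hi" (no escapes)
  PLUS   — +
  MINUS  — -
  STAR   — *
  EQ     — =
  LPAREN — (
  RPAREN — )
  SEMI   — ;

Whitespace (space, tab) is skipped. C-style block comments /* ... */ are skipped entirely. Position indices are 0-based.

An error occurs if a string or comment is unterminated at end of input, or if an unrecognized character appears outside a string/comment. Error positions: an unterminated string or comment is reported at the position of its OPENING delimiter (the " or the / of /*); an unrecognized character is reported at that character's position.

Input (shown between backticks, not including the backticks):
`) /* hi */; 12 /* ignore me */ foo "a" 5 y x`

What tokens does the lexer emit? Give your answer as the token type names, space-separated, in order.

Answer: RPAREN SEMI NUM ID STR NUM ID ID

Derivation:
pos=0: emit RPAREN ')'
pos=2: enter COMMENT mode (saw '/*')
exit COMMENT mode (now at pos=10)
pos=10: emit SEMI ';'
pos=12: emit NUM '12' (now at pos=14)
pos=15: enter COMMENT mode (saw '/*')
exit COMMENT mode (now at pos=30)
pos=31: emit ID 'foo' (now at pos=34)
pos=35: enter STRING mode
pos=35: emit STR "a" (now at pos=38)
pos=39: emit NUM '5' (now at pos=40)
pos=41: emit ID 'y' (now at pos=42)
pos=43: emit ID 'x' (now at pos=44)
DONE. 8 tokens: [RPAREN, SEMI, NUM, ID, STR, NUM, ID, ID]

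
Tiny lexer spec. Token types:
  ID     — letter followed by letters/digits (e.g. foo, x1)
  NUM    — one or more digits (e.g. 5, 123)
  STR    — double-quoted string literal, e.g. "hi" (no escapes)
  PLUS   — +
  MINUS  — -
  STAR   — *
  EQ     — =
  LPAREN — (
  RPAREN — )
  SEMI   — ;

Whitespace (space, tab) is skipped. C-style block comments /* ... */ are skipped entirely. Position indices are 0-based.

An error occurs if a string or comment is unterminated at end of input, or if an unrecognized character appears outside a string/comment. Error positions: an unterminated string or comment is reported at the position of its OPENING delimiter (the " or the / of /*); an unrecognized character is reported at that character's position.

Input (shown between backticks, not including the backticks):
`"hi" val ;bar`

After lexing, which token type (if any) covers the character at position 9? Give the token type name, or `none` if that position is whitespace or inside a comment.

pos=0: enter STRING mode
pos=0: emit STR "hi" (now at pos=4)
pos=5: emit ID 'val' (now at pos=8)
pos=9: emit SEMI ';'
pos=10: emit ID 'bar' (now at pos=13)
DONE. 4 tokens: [STR, ID, SEMI, ID]
Position 9: char is ';' -> SEMI

Answer: SEMI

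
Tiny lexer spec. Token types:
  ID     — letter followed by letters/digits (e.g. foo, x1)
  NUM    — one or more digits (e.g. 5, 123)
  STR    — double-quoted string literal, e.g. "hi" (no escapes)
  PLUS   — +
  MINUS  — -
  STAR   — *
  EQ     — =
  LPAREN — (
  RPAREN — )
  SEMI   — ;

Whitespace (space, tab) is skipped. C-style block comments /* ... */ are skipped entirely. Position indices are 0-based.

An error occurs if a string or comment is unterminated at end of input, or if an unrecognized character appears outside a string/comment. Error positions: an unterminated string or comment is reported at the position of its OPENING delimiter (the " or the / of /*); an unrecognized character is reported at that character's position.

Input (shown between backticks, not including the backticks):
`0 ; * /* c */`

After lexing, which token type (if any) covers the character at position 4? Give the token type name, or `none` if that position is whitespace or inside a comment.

pos=0: emit NUM '0' (now at pos=1)
pos=2: emit SEMI ';'
pos=4: emit STAR '*'
pos=6: enter COMMENT mode (saw '/*')
exit COMMENT mode (now at pos=13)
DONE. 3 tokens: [NUM, SEMI, STAR]
Position 4: char is '*' -> STAR

Answer: STAR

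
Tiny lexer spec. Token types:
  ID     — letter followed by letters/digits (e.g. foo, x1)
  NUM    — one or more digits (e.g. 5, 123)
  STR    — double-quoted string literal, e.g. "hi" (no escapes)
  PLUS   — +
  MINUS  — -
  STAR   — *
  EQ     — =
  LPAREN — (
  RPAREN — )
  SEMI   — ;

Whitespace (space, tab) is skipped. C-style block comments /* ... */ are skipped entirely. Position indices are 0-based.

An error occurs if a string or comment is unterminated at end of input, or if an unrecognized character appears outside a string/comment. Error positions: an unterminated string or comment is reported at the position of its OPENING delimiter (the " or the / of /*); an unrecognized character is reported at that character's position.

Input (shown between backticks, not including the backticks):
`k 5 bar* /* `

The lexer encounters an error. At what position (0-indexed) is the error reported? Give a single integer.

Answer: 9

Derivation:
pos=0: emit ID 'k' (now at pos=1)
pos=2: emit NUM '5' (now at pos=3)
pos=4: emit ID 'bar' (now at pos=7)
pos=7: emit STAR '*'
pos=9: enter COMMENT mode (saw '/*')
pos=9: ERROR — unterminated comment (reached EOF)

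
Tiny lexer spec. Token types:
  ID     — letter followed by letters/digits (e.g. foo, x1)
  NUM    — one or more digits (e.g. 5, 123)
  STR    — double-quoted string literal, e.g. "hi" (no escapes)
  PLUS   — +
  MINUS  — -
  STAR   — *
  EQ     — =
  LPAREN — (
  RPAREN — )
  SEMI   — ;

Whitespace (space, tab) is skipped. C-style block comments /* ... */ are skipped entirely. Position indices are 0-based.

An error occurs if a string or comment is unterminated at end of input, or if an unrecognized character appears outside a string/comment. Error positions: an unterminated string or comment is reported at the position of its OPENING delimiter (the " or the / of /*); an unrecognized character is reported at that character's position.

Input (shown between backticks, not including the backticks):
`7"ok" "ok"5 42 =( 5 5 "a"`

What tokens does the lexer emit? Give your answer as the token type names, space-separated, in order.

Answer: NUM STR STR NUM NUM EQ LPAREN NUM NUM STR

Derivation:
pos=0: emit NUM '7' (now at pos=1)
pos=1: enter STRING mode
pos=1: emit STR "ok" (now at pos=5)
pos=6: enter STRING mode
pos=6: emit STR "ok" (now at pos=10)
pos=10: emit NUM '5' (now at pos=11)
pos=12: emit NUM '42' (now at pos=14)
pos=15: emit EQ '='
pos=16: emit LPAREN '('
pos=18: emit NUM '5' (now at pos=19)
pos=20: emit NUM '5' (now at pos=21)
pos=22: enter STRING mode
pos=22: emit STR "a" (now at pos=25)
DONE. 10 tokens: [NUM, STR, STR, NUM, NUM, EQ, LPAREN, NUM, NUM, STR]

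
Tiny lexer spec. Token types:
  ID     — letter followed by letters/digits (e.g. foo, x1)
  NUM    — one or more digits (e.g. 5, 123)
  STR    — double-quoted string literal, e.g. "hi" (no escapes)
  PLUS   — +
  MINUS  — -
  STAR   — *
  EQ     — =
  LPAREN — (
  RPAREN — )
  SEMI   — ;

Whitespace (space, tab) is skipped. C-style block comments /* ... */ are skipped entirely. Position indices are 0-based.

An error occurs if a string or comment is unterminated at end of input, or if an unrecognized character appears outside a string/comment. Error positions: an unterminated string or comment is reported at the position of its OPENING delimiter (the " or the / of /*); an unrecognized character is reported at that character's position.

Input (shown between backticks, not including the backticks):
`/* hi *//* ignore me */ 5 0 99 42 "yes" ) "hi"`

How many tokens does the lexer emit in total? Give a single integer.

Answer: 7

Derivation:
pos=0: enter COMMENT mode (saw '/*')
exit COMMENT mode (now at pos=8)
pos=8: enter COMMENT mode (saw '/*')
exit COMMENT mode (now at pos=23)
pos=24: emit NUM '5' (now at pos=25)
pos=26: emit NUM '0' (now at pos=27)
pos=28: emit NUM '99' (now at pos=30)
pos=31: emit NUM '42' (now at pos=33)
pos=34: enter STRING mode
pos=34: emit STR "yes" (now at pos=39)
pos=40: emit RPAREN ')'
pos=42: enter STRING mode
pos=42: emit STR "hi" (now at pos=46)
DONE. 7 tokens: [NUM, NUM, NUM, NUM, STR, RPAREN, STR]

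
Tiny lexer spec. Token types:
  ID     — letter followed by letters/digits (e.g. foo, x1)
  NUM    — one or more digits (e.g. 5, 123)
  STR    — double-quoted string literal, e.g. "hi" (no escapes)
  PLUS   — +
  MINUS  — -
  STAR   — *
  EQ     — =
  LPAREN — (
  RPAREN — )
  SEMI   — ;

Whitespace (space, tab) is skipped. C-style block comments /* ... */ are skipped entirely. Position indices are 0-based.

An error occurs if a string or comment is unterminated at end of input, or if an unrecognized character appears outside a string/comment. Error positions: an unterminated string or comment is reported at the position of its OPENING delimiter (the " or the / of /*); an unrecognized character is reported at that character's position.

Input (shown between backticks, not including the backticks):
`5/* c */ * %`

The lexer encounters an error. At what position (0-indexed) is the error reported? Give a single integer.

Answer: 11

Derivation:
pos=0: emit NUM '5' (now at pos=1)
pos=1: enter COMMENT mode (saw '/*')
exit COMMENT mode (now at pos=8)
pos=9: emit STAR '*'
pos=11: ERROR — unrecognized char '%'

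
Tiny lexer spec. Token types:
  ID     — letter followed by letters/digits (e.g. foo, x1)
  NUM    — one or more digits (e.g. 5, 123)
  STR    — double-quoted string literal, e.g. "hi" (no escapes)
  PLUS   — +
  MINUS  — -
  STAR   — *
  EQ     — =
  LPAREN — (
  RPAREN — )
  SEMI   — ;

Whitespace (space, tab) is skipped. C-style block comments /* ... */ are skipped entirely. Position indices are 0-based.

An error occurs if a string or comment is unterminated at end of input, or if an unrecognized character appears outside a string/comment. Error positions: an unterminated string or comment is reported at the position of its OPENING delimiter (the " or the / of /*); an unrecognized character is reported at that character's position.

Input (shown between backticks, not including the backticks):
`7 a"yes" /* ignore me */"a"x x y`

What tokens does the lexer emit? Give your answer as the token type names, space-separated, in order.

pos=0: emit NUM '7' (now at pos=1)
pos=2: emit ID 'a' (now at pos=3)
pos=3: enter STRING mode
pos=3: emit STR "yes" (now at pos=8)
pos=9: enter COMMENT mode (saw '/*')
exit COMMENT mode (now at pos=24)
pos=24: enter STRING mode
pos=24: emit STR "a" (now at pos=27)
pos=27: emit ID 'x' (now at pos=28)
pos=29: emit ID 'x' (now at pos=30)
pos=31: emit ID 'y' (now at pos=32)
DONE. 7 tokens: [NUM, ID, STR, STR, ID, ID, ID]

Answer: NUM ID STR STR ID ID ID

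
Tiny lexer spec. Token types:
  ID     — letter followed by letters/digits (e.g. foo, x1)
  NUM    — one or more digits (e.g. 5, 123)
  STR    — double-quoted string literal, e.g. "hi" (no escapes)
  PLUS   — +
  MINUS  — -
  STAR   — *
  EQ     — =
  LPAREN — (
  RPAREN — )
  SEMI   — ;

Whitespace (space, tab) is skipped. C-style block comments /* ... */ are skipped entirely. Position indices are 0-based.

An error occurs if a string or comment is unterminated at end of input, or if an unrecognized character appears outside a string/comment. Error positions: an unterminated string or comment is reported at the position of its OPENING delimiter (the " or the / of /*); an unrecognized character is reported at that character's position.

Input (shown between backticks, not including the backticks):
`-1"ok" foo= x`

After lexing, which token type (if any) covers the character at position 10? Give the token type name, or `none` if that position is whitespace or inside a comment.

pos=0: emit MINUS '-'
pos=1: emit NUM '1' (now at pos=2)
pos=2: enter STRING mode
pos=2: emit STR "ok" (now at pos=6)
pos=7: emit ID 'foo' (now at pos=10)
pos=10: emit EQ '='
pos=12: emit ID 'x' (now at pos=13)
DONE. 6 tokens: [MINUS, NUM, STR, ID, EQ, ID]
Position 10: char is '=' -> EQ

Answer: EQ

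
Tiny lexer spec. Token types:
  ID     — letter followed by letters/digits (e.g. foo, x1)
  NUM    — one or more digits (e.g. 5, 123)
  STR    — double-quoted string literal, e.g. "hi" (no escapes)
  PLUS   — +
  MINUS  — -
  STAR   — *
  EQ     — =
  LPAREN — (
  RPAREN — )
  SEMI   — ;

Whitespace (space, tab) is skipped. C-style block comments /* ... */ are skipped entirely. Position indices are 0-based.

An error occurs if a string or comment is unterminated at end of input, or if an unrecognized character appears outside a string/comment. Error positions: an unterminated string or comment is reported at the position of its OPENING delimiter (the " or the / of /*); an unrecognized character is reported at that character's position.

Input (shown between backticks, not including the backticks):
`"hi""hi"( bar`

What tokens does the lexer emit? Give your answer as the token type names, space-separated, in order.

Answer: STR STR LPAREN ID

Derivation:
pos=0: enter STRING mode
pos=0: emit STR "hi" (now at pos=4)
pos=4: enter STRING mode
pos=4: emit STR "hi" (now at pos=8)
pos=8: emit LPAREN '('
pos=10: emit ID 'bar' (now at pos=13)
DONE. 4 tokens: [STR, STR, LPAREN, ID]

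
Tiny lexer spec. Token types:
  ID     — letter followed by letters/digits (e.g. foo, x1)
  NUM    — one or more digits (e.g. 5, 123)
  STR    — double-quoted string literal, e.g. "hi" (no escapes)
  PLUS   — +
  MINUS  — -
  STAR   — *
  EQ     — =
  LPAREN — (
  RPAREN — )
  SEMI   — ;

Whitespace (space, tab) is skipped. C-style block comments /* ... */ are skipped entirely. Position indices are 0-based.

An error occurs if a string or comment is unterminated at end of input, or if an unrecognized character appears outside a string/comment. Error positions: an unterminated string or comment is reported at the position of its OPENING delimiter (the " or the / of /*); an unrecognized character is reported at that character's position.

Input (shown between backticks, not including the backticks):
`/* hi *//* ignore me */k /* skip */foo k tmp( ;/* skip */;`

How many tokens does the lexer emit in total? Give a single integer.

Answer: 7

Derivation:
pos=0: enter COMMENT mode (saw '/*')
exit COMMENT mode (now at pos=8)
pos=8: enter COMMENT mode (saw '/*')
exit COMMENT mode (now at pos=23)
pos=23: emit ID 'k' (now at pos=24)
pos=25: enter COMMENT mode (saw '/*')
exit COMMENT mode (now at pos=35)
pos=35: emit ID 'foo' (now at pos=38)
pos=39: emit ID 'k' (now at pos=40)
pos=41: emit ID 'tmp' (now at pos=44)
pos=44: emit LPAREN '('
pos=46: emit SEMI ';'
pos=47: enter COMMENT mode (saw '/*')
exit COMMENT mode (now at pos=57)
pos=57: emit SEMI ';'
DONE. 7 tokens: [ID, ID, ID, ID, LPAREN, SEMI, SEMI]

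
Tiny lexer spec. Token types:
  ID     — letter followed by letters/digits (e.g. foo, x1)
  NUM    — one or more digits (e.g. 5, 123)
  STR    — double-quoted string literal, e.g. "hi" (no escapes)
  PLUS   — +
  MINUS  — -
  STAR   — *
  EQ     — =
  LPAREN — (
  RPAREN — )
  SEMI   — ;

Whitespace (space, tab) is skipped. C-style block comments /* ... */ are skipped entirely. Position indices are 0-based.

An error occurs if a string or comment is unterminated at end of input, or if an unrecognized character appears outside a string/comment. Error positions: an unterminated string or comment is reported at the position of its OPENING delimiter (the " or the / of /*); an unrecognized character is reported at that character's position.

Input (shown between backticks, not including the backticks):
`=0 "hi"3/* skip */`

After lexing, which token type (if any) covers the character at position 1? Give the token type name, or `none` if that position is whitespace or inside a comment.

pos=0: emit EQ '='
pos=1: emit NUM '0' (now at pos=2)
pos=3: enter STRING mode
pos=3: emit STR "hi" (now at pos=7)
pos=7: emit NUM '3' (now at pos=8)
pos=8: enter COMMENT mode (saw '/*')
exit COMMENT mode (now at pos=18)
DONE. 4 tokens: [EQ, NUM, STR, NUM]
Position 1: char is '0' -> NUM

Answer: NUM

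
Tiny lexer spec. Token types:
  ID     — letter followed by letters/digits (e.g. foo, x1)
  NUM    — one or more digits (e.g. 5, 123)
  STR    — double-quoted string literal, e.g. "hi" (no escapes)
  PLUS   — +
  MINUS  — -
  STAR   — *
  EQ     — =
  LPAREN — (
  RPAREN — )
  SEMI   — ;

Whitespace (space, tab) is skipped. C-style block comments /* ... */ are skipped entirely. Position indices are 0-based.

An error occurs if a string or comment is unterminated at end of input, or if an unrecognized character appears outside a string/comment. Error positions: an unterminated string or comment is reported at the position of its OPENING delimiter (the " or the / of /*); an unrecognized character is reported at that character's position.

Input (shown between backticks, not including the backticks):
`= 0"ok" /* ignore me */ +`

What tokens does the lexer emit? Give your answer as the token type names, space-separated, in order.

pos=0: emit EQ '='
pos=2: emit NUM '0' (now at pos=3)
pos=3: enter STRING mode
pos=3: emit STR "ok" (now at pos=7)
pos=8: enter COMMENT mode (saw '/*')
exit COMMENT mode (now at pos=23)
pos=24: emit PLUS '+'
DONE. 4 tokens: [EQ, NUM, STR, PLUS]

Answer: EQ NUM STR PLUS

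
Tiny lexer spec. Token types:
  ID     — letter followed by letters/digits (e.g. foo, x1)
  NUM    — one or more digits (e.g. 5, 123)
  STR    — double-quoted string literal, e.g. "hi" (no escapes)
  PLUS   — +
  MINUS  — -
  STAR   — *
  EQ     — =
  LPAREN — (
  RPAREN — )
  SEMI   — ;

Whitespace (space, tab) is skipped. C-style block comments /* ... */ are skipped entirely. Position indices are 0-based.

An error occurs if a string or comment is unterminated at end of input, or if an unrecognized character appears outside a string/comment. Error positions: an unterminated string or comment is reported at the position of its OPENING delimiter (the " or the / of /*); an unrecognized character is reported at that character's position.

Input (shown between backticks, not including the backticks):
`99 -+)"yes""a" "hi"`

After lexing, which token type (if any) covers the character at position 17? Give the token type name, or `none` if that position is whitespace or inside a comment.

Answer: STR

Derivation:
pos=0: emit NUM '99' (now at pos=2)
pos=3: emit MINUS '-'
pos=4: emit PLUS '+'
pos=5: emit RPAREN ')'
pos=6: enter STRING mode
pos=6: emit STR "yes" (now at pos=11)
pos=11: enter STRING mode
pos=11: emit STR "a" (now at pos=14)
pos=15: enter STRING mode
pos=15: emit STR "hi" (now at pos=19)
DONE. 7 tokens: [NUM, MINUS, PLUS, RPAREN, STR, STR, STR]
Position 17: char is 'i' -> STR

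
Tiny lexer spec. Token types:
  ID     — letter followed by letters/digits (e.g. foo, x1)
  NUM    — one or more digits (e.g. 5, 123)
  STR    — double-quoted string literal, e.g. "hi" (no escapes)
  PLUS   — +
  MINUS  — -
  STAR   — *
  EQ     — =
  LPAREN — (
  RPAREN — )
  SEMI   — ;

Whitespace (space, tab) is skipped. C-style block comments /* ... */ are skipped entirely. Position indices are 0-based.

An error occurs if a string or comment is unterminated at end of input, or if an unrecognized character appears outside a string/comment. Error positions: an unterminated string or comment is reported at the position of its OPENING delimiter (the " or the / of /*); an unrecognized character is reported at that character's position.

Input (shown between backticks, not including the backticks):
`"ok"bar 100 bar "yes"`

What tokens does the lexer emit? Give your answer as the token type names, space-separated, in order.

Answer: STR ID NUM ID STR

Derivation:
pos=0: enter STRING mode
pos=0: emit STR "ok" (now at pos=4)
pos=4: emit ID 'bar' (now at pos=7)
pos=8: emit NUM '100' (now at pos=11)
pos=12: emit ID 'bar' (now at pos=15)
pos=16: enter STRING mode
pos=16: emit STR "yes" (now at pos=21)
DONE. 5 tokens: [STR, ID, NUM, ID, STR]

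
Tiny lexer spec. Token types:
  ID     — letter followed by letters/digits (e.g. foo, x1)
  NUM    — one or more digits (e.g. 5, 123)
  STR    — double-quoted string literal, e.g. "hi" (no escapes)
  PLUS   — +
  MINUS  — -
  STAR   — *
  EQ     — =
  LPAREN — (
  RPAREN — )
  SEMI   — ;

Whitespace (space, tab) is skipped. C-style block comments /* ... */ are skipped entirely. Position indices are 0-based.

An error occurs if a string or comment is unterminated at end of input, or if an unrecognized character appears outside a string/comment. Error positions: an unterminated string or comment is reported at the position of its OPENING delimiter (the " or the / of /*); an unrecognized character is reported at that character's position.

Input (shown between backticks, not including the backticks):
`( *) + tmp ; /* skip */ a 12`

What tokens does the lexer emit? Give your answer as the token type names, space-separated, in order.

pos=0: emit LPAREN '('
pos=2: emit STAR '*'
pos=3: emit RPAREN ')'
pos=5: emit PLUS '+'
pos=7: emit ID 'tmp' (now at pos=10)
pos=11: emit SEMI ';'
pos=13: enter COMMENT mode (saw '/*')
exit COMMENT mode (now at pos=23)
pos=24: emit ID 'a' (now at pos=25)
pos=26: emit NUM '12' (now at pos=28)
DONE. 8 tokens: [LPAREN, STAR, RPAREN, PLUS, ID, SEMI, ID, NUM]

Answer: LPAREN STAR RPAREN PLUS ID SEMI ID NUM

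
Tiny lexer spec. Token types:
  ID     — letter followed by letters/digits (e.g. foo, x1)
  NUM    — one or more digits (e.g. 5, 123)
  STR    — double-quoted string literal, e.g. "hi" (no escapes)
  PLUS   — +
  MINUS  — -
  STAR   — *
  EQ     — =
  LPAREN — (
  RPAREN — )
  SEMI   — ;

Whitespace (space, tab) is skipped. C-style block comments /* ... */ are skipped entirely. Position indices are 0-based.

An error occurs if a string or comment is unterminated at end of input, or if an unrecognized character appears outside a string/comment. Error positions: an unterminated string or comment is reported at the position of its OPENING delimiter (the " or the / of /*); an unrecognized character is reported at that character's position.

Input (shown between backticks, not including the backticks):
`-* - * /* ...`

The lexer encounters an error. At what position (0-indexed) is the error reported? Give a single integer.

Answer: 7

Derivation:
pos=0: emit MINUS '-'
pos=1: emit STAR '*'
pos=3: emit MINUS '-'
pos=5: emit STAR '*'
pos=7: enter COMMENT mode (saw '/*')
pos=7: ERROR — unterminated comment (reached EOF)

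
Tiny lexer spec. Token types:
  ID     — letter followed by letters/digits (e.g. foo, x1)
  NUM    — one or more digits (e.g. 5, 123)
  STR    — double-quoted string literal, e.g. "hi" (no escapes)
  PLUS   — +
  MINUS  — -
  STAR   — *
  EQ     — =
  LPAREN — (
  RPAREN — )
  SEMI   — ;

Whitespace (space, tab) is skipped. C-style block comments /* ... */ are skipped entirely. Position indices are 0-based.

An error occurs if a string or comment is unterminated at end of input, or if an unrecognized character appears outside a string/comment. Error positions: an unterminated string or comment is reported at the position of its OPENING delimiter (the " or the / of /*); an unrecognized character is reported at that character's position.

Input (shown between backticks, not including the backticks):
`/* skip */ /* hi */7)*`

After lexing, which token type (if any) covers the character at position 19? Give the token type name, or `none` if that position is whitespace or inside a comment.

Answer: NUM

Derivation:
pos=0: enter COMMENT mode (saw '/*')
exit COMMENT mode (now at pos=10)
pos=11: enter COMMENT mode (saw '/*')
exit COMMENT mode (now at pos=19)
pos=19: emit NUM '7' (now at pos=20)
pos=20: emit RPAREN ')'
pos=21: emit STAR '*'
DONE. 3 tokens: [NUM, RPAREN, STAR]
Position 19: char is '7' -> NUM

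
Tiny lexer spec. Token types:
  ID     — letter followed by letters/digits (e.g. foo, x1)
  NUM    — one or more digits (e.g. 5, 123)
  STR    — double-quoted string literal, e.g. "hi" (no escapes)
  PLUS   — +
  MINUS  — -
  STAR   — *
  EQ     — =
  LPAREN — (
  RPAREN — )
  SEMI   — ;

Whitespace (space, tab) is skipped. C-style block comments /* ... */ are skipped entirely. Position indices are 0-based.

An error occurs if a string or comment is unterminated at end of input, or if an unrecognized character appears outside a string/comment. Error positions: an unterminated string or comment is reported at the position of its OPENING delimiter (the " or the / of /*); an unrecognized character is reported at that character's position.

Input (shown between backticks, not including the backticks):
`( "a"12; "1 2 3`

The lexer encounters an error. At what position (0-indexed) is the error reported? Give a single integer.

Answer: 9

Derivation:
pos=0: emit LPAREN '('
pos=2: enter STRING mode
pos=2: emit STR "a" (now at pos=5)
pos=5: emit NUM '12' (now at pos=7)
pos=7: emit SEMI ';'
pos=9: enter STRING mode
pos=9: ERROR — unterminated string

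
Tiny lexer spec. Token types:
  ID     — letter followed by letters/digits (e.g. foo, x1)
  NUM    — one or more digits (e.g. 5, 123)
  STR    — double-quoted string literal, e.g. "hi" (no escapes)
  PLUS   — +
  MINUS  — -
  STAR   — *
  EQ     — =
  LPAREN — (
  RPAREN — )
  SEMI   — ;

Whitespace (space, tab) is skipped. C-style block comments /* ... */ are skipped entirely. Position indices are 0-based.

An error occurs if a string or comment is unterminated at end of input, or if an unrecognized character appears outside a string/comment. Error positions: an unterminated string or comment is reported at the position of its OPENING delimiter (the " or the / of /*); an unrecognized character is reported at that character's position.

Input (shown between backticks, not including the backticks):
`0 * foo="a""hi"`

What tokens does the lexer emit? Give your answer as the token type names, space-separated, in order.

pos=0: emit NUM '0' (now at pos=1)
pos=2: emit STAR '*'
pos=4: emit ID 'foo' (now at pos=7)
pos=7: emit EQ '='
pos=8: enter STRING mode
pos=8: emit STR "a" (now at pos=11)
pos=11: enter STRING mode
pos=11: emit STR "hi" (now at pos=15)
DONE. 6 tokens: [NUM, STAR, ID, EQ, STR, STR]

Answer: NUM STAR ID EQ STR STR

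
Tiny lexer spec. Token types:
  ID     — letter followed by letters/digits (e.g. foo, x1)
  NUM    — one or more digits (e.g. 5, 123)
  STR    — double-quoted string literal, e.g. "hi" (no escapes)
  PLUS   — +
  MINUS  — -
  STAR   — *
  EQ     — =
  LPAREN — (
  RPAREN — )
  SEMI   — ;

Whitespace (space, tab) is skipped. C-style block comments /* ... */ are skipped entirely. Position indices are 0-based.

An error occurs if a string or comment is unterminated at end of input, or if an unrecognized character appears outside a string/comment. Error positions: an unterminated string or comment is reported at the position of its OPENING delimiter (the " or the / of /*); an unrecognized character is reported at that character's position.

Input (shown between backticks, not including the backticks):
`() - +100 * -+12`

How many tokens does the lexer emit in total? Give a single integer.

pos=0: emit LPAREN '('
pos=1: emit RPAREN ')'
pos=3: emit MINUS '-'
pos=5: emit PLUS '+'
pos=6: emit NUM '100' (now at pos=9)
pos=10: emit STAR '*'
pos=12: emit MINUS '-'
pos=13: emit PLUS '+'
pos=14: emit NUM '12' (now at pos=16)
DONE. 9 tokens: [LPAREN, RPAREN, MINUS, PLUS, NUM, STAR, MINUS, PLUS, NUM]

Answer: 9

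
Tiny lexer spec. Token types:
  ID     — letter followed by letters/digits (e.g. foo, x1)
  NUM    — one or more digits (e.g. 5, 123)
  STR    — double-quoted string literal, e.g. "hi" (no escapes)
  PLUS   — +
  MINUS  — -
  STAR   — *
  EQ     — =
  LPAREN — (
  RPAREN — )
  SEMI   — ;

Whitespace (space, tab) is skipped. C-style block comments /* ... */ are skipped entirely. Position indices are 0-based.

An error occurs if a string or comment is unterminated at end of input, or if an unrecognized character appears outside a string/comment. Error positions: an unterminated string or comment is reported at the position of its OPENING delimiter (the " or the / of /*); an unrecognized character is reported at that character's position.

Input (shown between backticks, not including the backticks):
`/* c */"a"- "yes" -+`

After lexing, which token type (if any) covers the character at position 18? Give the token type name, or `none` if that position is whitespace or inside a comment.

Answer: MINUS

Derivation:
pos=0: enter COMMENT mode (saw '/*')
exit COMMENT mode (now at pos=7)
pos=7: enter STRING mode
pos=7: emit STR "a" (now at pos=10)
pos=10: emit MINUS '-'
pos=12: enter STRING mode
pos=12: emit STR "yes" (now at pos=17)
pos=18: emit MINUS '-'
pos=19: emit PLUS '+'
DONE. 5 tokens: [STR, MINUS, STR, MINUS, PLUS]
Position 18: char is '-' -> MINUS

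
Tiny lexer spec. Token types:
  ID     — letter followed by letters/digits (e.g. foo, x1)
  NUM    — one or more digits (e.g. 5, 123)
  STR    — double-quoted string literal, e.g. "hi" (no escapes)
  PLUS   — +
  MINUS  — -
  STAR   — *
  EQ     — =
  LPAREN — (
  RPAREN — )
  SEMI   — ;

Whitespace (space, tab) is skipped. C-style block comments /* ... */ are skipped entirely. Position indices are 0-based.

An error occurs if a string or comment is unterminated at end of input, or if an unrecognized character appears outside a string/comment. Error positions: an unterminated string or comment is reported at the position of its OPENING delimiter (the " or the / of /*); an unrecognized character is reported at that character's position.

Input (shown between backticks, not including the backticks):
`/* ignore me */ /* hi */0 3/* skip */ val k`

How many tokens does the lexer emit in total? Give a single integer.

Answer: 4

Derivation:
pos=0: enter COMMENT mode (saw '/*')
exit COMMENT mode (now at pos=15)
pos=16: enter COMMENT mode (saw '/*')
exit COMMENT mode (now at pos=24)
pos=24: emit NUM '0' (now at pos=25)
pos=26: emit NUM '3' (now at pos=27)
pos=27: enter COMMENT mode (saw '/*')
exit COMMENT mode (now at pos=37)
pos=38: emit ID 'val' (now at pos=41)
pos=42: emit ID 'k' (now at pos=43)
DONE. 4 tokens: [NUM, NUM, ID, ID]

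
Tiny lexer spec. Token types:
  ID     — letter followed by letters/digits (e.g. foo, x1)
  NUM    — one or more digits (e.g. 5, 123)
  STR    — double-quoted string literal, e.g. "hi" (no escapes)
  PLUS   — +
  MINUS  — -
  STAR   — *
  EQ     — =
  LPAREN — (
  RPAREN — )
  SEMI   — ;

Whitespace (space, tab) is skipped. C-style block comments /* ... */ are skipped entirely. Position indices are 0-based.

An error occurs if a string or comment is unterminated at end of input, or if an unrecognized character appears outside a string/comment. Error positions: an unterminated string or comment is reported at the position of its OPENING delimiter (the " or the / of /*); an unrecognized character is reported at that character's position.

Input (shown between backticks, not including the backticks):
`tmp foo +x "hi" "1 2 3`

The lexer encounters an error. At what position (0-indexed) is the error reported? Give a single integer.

Answer: 16

Derivation:
pos=0: emit ID 'tmp' (now at pos=3)
pos=4: emit ID 'foo' (now at pos=7)
pos=8: emit PLUS '+'
pos=9: emit ID 'x' (now at pos=10)
pos=11: enter STRING mode
pos=11: emit STR "hi" (now at pos=15)
pos=16: enter STRING mode
pos=16: ERROR — unterminated string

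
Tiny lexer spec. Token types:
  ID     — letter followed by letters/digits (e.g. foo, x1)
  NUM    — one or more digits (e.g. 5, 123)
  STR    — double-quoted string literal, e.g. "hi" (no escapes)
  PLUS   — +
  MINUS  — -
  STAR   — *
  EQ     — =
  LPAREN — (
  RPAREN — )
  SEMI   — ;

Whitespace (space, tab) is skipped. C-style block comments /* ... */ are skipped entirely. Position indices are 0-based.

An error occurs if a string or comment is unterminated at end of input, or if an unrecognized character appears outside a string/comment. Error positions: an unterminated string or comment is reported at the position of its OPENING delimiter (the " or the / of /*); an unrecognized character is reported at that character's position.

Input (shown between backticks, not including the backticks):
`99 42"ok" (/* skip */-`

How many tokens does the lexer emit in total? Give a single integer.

pos=0: emit NUM '99' (now at pos=2)
pos=3: emit NUM '42' (now at pos=5)
pos=5: enter STRING mode
pos=5: emit STR "ok" (now at pos=9)
pos=10: emit LPAREN '('
pos=11: enter COMMENT mode (saw '/*')
exit COMMENT mode (now at pos=21)
pos=21: emit MINUS '-'
DONE. 5 tokens: [NUM, NUM, STR, LPAREN, MINUS]

Answer: 5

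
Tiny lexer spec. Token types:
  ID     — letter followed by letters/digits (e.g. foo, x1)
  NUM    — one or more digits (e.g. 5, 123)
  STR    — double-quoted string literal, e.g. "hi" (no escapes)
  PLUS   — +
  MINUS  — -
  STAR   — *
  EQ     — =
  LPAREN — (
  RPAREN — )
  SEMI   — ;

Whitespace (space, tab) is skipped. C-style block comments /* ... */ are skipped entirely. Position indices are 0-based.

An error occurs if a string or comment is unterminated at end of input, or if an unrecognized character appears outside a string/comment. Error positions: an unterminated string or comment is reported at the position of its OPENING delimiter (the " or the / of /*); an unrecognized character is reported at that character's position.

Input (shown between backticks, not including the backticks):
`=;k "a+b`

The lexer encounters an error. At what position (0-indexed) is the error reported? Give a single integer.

Answer: 4

Derivation:
pos=0: emit EQ '='
pos=1: emit SEMI ';'
pos=2: emit ID 'k' (now at pos=3)
pos=4: enter STRING mode
pos=4: ERROR — unterminated string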